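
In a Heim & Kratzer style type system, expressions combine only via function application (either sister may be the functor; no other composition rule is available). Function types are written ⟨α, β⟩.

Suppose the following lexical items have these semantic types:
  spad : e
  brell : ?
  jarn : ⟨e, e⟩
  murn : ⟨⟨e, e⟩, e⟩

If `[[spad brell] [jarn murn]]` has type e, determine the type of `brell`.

For [[spad brell] [jarn murn]] to have type e with [jarn murn] of type e, [spad brell] must be the function: [spad brell] : ⟨e, e⟩.
For [spad brell] to have type ⟨e, e⟩ with spad of type e, brell must be the function: brell : ⟨e, ⟨e, e⟩⟩.

⟨e, ⟨e, e⟩⟩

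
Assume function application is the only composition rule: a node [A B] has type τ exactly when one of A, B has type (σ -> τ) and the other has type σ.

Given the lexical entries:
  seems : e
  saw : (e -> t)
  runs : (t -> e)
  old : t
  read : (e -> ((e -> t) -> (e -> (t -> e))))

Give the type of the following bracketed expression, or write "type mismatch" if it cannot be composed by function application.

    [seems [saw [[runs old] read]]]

[runs old]: runs is (t -> e), old is t; result e.
[[runs old] read]: read is (e -> ((e -> t) -> (e -> (t -> e)))), [runs old] is e; result ((e -> t) -> (e -> (t -> e))).
[saw [[runs old] read]]: [[runs old] read] is ((e -> t) -> (e -> (t -> e))), saw is (e -> t); result (e -> (t -> e)).
[seems [saw [[runs old] read]]]: [saw [[runs old] read]] is (e -> (t -> e)), seems is e; result (t -> e).

(t -> e)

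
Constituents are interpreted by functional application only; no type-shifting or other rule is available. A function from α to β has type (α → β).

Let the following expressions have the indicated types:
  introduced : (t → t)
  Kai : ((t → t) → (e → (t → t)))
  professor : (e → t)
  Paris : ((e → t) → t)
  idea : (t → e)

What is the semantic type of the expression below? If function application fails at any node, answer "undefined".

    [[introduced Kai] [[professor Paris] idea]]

(t → t)

[introduced Kai]: Kai is ((t → t) → (e → (t → t))), introduced is (t → t); result (e → (t → t)).
[professor Paris]: Paris is ((e → t) → t), professor is (e → t); result t.
[[professor Paris] idea]: idea is (t → e), [professor Paris] is t; result e.
[[introduced Kai] [[professor Paris] idea]]: [introduced Kai] is (e → (t → t)), [[professor Paris] idea] is e; result (t → t).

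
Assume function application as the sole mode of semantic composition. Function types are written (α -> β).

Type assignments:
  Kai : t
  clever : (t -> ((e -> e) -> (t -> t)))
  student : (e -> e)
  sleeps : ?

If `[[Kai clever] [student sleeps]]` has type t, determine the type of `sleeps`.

[[Kai clever] [student sleeps]] must have type t. The sister [Kai clever] has type ((e -> e) -> (t -> t)); that is not a function onto t, so [student sleeps] must be the functor, of type (((e -> e) -> (t -> t)) -> t).
[student sleeps] must have type (((e -> e) -> (t -> t)) -> t). The sister student has type (e -> e); that is not a function onto (((e -> e) -> (t -> t)) -> t), so sleeps must be the functor, of type ((e -> e) -> (((e -> e) -> (t -> t)) -> t)).

((e -> e) -> (((e -> e) -> (t -> t)) -> t))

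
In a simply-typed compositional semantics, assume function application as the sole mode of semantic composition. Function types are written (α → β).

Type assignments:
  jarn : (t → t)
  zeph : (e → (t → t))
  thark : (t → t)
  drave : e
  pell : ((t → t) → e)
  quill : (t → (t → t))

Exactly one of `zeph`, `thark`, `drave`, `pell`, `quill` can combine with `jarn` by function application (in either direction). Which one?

zeph : (e → (t → t)) — jarn needs t; zeph needs e; neither fits.
thark : (t → t) — jarn needs t; thark needs t; neither fits.
drave : e — jarn needs t; drave needs nothing (atomic); neither fits.
pell — combines: pell : ((t → t) → e) takes jarn : (t → t) as argument, giving e.
quill : (t → (t → t)) — jarn needs t; quill needs t; neither fits.

pell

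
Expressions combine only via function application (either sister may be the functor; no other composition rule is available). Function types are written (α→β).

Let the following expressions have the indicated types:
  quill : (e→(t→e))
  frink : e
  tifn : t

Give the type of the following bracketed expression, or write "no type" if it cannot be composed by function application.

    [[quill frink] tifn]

e

[quill frink] — quill of type (e→(t→e)) combines with frink of type e: type (t→e).
[[quill frink] tifn] — [quill frink] of type (t→e) combines with tifn of type t: type e.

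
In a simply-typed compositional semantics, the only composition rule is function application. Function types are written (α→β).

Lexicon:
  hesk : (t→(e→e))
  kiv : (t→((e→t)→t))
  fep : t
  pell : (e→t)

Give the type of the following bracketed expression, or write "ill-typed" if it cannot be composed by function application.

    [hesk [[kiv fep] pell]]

(e→e)

[kiv fep]: functor kiv : (t→((e→t)→t)), argument fep : t; result ((e→t)→t).
[[kiv fep] pell]: functor [kiv fep] : ((e→t)→t), argument pell : (e→t); result t.
[hesk [[kiv fep] pell]]: functor hesk : (t→(e→e)), argument [[kiv fep] pell] : t; result (e→e).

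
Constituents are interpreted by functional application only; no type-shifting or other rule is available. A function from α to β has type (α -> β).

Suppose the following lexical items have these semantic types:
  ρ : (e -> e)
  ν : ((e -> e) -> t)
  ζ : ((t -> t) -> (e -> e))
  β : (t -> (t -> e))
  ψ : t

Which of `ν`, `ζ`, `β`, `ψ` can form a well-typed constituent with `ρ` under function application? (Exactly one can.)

ν — combines: ν : ((e -> e) -> t) takes ρ : (e -> e) as argument, giving t.
ζ : ((t -> t) -> (e -> e)) — no; ρ wants e, and ζ wants (t -> t).
β : (t -> (t -> e)) — no; ρ wants e, and β wants t.
ψ : t — no; ρ wants e, and ψ wants nothing (atomic).

ν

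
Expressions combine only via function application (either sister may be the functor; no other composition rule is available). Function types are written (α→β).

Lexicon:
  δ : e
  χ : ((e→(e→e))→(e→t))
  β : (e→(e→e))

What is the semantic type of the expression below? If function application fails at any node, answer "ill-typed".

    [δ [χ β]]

t

[χ β]: functor χ : ((e→(e→e))→(e→t)), argument β : (e→(e→e)); result (e→t).
[δ [χ β]]: functor [χ β] : (e→t), argument δ : e; result t.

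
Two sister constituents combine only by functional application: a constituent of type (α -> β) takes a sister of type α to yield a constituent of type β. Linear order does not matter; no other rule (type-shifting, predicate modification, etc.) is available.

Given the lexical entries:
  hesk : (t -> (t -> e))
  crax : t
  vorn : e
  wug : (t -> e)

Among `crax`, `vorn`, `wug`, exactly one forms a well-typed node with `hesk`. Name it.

crax

crax — combines: hesk : (t -> (t -> e)) takes crax : t as argument, giving (t -> e).
vorn : e — no; hesk wants t, and vorn wants nothing (atomic).
wug : (t -> e) — no; hesk wants t, and wug wants t.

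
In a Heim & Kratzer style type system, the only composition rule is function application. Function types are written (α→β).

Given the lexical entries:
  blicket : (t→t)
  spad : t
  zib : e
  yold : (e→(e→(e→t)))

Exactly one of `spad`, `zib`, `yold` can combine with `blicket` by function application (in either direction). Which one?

spad — combines: blicket : (t→t) takes spad : t as argument, giving t.
zib : e — blicket needs t; zib needs nothing (atomic); neither fits.
yold : (e→(e→(e→t))) — blicket needs t; yold needs e; neither fits.

spad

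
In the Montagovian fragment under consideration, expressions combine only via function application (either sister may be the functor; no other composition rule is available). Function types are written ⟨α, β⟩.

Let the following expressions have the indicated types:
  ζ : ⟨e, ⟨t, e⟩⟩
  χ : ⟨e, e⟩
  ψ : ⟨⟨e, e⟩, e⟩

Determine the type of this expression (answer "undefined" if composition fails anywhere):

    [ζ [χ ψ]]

⟨t, e⟩

[χ ψ]: functor ψ : ⟨⟨e, e⟩, e⟩, argument χ : ⟨e, e⟩; result e.
[ζ [χ ψ]]: functor ζ : ⟨e, ⟨t, e⟩⟩, argument [χ ψ] : e; result ⟨t, e⟩.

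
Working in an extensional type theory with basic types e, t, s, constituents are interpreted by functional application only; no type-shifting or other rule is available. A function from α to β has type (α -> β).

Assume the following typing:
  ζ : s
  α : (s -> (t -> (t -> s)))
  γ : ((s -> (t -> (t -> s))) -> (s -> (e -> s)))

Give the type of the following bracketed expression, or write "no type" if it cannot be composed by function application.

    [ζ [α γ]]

(e -> s)

[α γ]: functor γ : ((s -> (t -> (t -> s))) -> (s -> (e -> s))), argument α : (s -> (t -> (t -> s))); result (s -> (e -> s)).
[ζ [α γ]]: functor [α γ] : (s -> (e -> s)), argument ζ : s; result (e -> s).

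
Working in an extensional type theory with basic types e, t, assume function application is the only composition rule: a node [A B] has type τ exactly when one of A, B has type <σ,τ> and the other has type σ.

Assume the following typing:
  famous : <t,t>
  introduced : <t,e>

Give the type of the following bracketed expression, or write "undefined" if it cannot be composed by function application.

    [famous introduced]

undefined

[famous introduced]: <t,t> with <t,e> — neither is a function whose domain matches the other; composition fails here.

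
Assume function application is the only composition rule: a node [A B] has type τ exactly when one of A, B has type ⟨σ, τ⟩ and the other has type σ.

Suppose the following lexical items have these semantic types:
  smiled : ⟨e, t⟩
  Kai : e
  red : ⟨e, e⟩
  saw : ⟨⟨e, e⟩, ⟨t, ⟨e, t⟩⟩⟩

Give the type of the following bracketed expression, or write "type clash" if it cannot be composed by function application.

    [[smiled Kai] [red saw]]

At [smiled Kai], smiled : ⟨e, t⟩ takes Kai : e, giving t.
At [red saw], saw : ⟨⟨e, e⟩, ⟨t, ⟨e, t⟩⟩⟩ takes red : ⟨e, e⟩, giving ⟨t, ⟨e, t⟩⟩.
At [[smiled Kai] [red saw]], [red saw] : ⟨t, ⟨e, t⟩⟩ takes [smiled Kai] : t, giving ⟨e, t⟩.

⟨e, t⟩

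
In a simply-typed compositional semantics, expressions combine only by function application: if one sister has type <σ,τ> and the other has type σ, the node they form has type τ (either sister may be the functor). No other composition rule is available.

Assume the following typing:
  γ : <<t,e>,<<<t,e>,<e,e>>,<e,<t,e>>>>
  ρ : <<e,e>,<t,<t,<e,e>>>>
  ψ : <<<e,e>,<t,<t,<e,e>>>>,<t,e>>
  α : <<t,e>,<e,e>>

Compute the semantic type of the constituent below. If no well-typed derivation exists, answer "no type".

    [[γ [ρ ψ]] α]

[ρ ψ]: ψ is <<<e,e>,<t,<t,<e,e>>>>,<t,e>>, ρ is <<e,e>,<t,<t,<e,e>>>>; result <t,e>.
[γ [ρ ψ]]: γ is <<t,e>,<<<t,e>,<e,e>>,<e,<t,e>>>>, [ρ ψ] is <t,e>; result <<<t,e>,<e,e>>,<e,<t,e>>>.
[[γ [ρ ψ]] α]: [γ [ρ ψ]] is <<<t,e>,<e,e>>,<e,<t,e>>>, α is <<t,e>,<e,e>>; result <e,<t,e>>.

<e,<t,e>>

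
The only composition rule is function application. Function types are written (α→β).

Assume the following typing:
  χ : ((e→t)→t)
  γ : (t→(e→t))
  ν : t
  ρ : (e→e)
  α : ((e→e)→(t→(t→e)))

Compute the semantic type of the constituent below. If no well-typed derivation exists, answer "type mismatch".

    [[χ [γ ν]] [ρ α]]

[γ ν] — γ of type (t→(e→t)) combines with ν of type t: type (e→t).
[χ [γ ν]] — χ of type ((e→t)→t) combines with [γ ν] of type (e→t): type t.
[ρ α] — α of type ((e→e)→(t→(t→e))) combines with ρ of type (e→e): type (t→(t→e)).
[[χ [γ ν]] [ρ α]] — [ρ α] of type (t→(t→e)) combines with [χ [γ ν]] of type t: type (t→e).

(t→e)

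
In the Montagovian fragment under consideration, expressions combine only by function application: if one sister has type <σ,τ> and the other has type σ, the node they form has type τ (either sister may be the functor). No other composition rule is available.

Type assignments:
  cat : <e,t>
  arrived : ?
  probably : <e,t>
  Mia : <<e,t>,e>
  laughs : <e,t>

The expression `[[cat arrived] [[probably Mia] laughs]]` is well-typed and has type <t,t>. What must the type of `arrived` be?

[[cat arrived] [[probably Mia] laughs]] must have type <t,t>. The sister [[probably Mia] laughs] has type t; that is not a function onto <t,t>, so [cat arrived] must be the functor, of type <t,<t,t>>.
[cat arrived] must have type <t,<t,t>>. The sister cat has type <e,t>; that is not a function onto <t,<t,t>>, so arrived must be the functor, of type <<e,t>,<t,<t,t>>>.

<<e,t>,<t,<t,t>>>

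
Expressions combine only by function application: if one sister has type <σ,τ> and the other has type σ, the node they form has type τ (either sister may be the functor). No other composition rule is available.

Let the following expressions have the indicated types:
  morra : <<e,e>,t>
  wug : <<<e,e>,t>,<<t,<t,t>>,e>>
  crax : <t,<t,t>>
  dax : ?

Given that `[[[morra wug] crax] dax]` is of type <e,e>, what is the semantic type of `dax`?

[[[morra wug] crax] dax] must have type <e,e>. The sister [[morra wug] crax] has type e; that is not a function onto <e,e>, so dax must be the functor, of type <e,<e,e>>.

<e,<e,e>>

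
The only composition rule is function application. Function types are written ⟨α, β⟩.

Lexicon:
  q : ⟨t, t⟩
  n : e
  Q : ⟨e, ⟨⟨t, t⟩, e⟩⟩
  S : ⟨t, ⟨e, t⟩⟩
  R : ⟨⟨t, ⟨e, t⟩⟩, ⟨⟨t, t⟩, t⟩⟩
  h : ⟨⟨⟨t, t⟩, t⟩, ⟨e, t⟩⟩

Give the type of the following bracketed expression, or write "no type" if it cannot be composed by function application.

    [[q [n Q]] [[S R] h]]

[n Q]: Q is ⟨e, ⟨⟨t, t⟩, e⟩⟩, n is e; result ⟨⟨t, t⟩, e⟩.
[q [n Q]]: [n Q] is ⟨⟨t, t⟩, e⟩, q is ⟨t, t⟩; result e.
[S R]: R is ⟨⟨t, ⟨e, t⟩⟩, ⟨⟨t, t⟩, t⟩⟩, S is ⟨t, ⟨e, t⟩⟩; result ⟨⟨t, t⟩, t⟩.
[[S R] h]: h is ⟨⟨⟨t, t⟩, t⟩, ⟨e, t⟩⟩, [S R] is ⟨⟨t, t⟩, t⟩; result ⟨e, t⟩.
[[q [n Q]] [[S R] h]]: [[S R] h] is ⟨e, t⟩, [q [n Q]] is e; result t.

t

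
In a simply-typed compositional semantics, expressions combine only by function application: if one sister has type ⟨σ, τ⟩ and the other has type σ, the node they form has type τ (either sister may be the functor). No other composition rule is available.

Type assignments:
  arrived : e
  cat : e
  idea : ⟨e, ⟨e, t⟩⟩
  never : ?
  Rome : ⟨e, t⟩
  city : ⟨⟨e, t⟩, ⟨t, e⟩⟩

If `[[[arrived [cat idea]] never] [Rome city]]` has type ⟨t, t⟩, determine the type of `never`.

[[[arrived [cat idea]] never] [Rome city]] is required to be ⟨t, t⟩. [Rome city] : ⟨t, e⟩ cannot yield ⟨t, t⟩ as functor, so [[arrived [cat idea]] never] : ⟨⟨t, e⟩, ⟨t, t⟩⟩.
[[arrived [cat idea]] never] is required to be ⟨⟨t, e⟩, ⟨t, t⟩⟩. [arrived [cat idea]] : t cannot yield ⟨⟨t, e⟩, ⟨t, t⟩⟩ as functor, so never : ⟨t, ⟨⟨t, e⟩, ⟨t, t⟩⟩⟩.

⟨t, ⟨⟨t, e⟩, ⟨t, t⟩⟩⟩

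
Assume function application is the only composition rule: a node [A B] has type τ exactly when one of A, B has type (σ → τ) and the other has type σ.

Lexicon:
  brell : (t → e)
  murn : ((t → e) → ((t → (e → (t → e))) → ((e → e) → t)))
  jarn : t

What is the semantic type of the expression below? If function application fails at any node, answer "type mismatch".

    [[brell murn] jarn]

[brell murn]: ((t → e) → ((t → (e → (t → e))) → ((e → e) → t))) applied to (t → e) yields ((t → (e → (t → e))) → ((e → e) → t)).
At [[brell murn] jarn]: neither ((t → (e → (t → e))) → ((e → e) → t)) nor t can take the other as argument; the node is ill-typed.

type mismatch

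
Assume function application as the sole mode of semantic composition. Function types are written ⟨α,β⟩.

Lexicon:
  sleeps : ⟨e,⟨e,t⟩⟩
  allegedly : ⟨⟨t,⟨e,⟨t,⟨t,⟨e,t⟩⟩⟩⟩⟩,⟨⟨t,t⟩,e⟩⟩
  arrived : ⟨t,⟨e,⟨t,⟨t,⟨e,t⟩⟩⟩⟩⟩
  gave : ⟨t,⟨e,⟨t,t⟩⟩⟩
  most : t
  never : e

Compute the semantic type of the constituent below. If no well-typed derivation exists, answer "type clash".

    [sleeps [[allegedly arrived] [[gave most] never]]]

[allegedly arrived]: allegedly is ⟨⟨t,⟨e,⟨t,⟨t,⟨e,t⟩⟩⟩⟩⟩,⟨⟨t,t⟩,e⟩⟩, arrived is ⟨t,⟨e,⟨t,⟨t,⟨e,t⟩⟩⟩⟩⟩; result ⟨⟨t,t⟩,e⟩.
[gave most]: gave is ⟨t,⟨e,⟨t,t⟩⟩⟩, most is t; result ⟨e,⟨t,t⟩⟩.
[[gave most] never]: [gave most] is ⟨e,⟨t,t⟩⟩, never is e; result ⟨t,t⟩.
[[allegedly arrived] [[gave most] never]]: [allegedly arrived] is ⟨⟨t,t⟩,e⟩, [[gave most] never] is ⟨t,t⟩; result e.
[sleeps [[allegedly arrived] [[gave most] never]]]: sleeps is ⟨e,⟨e,t⟩⟩, [[allegedly arrived] [[gave most] never]] is e; result ⟨e,t⟩.

⟨e,t⟩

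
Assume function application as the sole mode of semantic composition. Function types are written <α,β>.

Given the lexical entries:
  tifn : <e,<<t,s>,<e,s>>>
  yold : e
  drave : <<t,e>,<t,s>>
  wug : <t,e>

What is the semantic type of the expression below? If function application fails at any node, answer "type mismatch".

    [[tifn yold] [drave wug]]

At [tifn yold], tifn : <e,<<t,s>,<e,s>>> takes yold : e, giving <<t,s>,<e,s>>.
At [drave wug], drave : <<t,e>,<t,s>> takes wug : <t,e>, giving <t,s>.
At [[tifn yold] [drave wug]], [tifn yold] : <<t,s>,<e,s>> takes [drave wug] : <t,s>, giving <e,s>.

<e,s>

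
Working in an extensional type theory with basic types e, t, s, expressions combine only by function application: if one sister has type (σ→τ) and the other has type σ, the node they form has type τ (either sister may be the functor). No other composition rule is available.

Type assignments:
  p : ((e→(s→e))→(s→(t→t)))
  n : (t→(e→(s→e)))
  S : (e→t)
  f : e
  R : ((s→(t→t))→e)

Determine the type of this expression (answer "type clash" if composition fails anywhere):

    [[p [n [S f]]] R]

e

At [S f], S : (e→t) takes f : e, giving t.
At [n [S f]], n : (t→(e→(s→e))) takes [S f] : t, giving (e→(s→e)).
At [p [n [S f]]], p : ((e→(s→e))→(s→(t→t))) takes [n [S f]] : (e→(s→e)), giving (s→(t→t)).
At [[p [n [S f]]] R], R : ((s→(t→t))→e) takes [p [n [S f]]] : (s→(t→t)), giving e.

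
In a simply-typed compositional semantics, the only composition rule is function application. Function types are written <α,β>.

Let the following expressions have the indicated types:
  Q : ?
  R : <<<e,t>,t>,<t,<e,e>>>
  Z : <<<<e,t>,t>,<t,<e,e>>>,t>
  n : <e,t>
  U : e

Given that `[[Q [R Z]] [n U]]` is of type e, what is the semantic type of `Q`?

[[Q [R Z]] [n U]] must have type e. The sister [n U] has type t; that is not a function onto e, so [Q [R Z]] must be the functor, of type <t,e>.
[Q [R Z]] must have type <t,e>. The sister [R Z] has type t; that is not a function onto <t,e>, so Q must be the functor, of type <t,<t,e>>.

<t,<t,e>>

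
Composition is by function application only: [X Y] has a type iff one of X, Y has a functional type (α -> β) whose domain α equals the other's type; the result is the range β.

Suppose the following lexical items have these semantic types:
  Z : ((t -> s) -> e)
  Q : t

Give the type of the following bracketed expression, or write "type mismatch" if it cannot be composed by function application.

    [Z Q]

[Z Q]: ((t -> s) -> e) and t cannot combine by function application — type clash.

type mismatch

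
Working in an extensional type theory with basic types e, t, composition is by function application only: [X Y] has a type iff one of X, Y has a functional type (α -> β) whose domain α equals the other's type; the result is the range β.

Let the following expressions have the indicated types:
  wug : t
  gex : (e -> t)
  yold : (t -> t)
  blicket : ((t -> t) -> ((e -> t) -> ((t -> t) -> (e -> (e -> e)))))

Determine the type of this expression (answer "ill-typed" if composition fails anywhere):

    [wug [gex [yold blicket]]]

ill-typed

[yold blicket] — blicket of type ((t -> t) -> ((e -> t) -> ((t -> t) -> (e -> (e -> e))))) combines with yold of type (t -> t): type ((e -> t) -> ((t -> t) -> (e -> (e -> e)))).
[gex [yold blicket]] — [yold blicket] of type ((e -> t) -> ((t -> t) -> (e -> (e -> e)))) combines with gex of type (e -> t): type ((t -> t) -> (e -> (e -> e))).
[wug [gex [yold blicket]]]: t with ((t -> t) -> (e -> (e -> e))) — neither is a function whose domain matches the other; composition fails here.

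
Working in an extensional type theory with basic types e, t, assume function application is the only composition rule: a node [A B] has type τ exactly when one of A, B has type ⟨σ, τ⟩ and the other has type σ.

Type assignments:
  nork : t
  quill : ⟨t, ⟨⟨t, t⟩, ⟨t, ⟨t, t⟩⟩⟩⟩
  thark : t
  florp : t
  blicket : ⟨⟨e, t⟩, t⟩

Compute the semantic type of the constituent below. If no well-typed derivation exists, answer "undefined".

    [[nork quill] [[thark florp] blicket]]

undefined

At [nork quill], quill : ⟨t, ⟨⟨t, t⟩, ⟨t, ⟨t, t⟩⟩⟩⟩ takes nork : t, giving ⟨⟨t, t⟩, ⟨t, ⟨t, t⟩⟩⟩.
[thark florp]: t with t — neither is a function whose domain matches the other; composition fails here.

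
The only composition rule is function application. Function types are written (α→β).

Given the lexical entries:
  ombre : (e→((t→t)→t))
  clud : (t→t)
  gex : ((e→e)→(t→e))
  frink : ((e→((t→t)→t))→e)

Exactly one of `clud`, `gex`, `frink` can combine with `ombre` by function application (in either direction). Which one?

clud : (t→t) — no; ombre wants e, and clud wants t.
gex : ((e→e)→(t→e)) — no; ombre wants e, and gex wants (e→e).
frink — combines: frink : ((e→((t→t)→t))→e) takes ombre : (e→((t→t)→t)) as argument, giving e.

frink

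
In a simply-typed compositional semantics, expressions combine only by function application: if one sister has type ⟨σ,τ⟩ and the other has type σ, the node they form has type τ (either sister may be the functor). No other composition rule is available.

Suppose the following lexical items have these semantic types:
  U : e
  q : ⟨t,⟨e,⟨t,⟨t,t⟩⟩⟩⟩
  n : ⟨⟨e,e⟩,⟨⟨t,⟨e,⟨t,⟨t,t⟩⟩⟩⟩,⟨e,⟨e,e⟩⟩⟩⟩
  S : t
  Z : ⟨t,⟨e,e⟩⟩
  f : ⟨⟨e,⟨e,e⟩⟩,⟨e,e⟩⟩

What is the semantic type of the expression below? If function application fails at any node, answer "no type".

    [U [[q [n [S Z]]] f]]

At [S Z], Z : ⟨t,⟨e,e⟩⟩ takes S : t, giving ⟨e,e⟩.
At [n [S Z]], n : ⟨⟨e,e⟩,⟨⟨t,⟨e,⟨t,⟨t,t⟩⟩⟩⟩,⟨e,⟨e,e⟩⟩⟩⟩ takes [S Z] : ⟨e,e⟩, giving ⟨⟨t,⟨e,⟨t,⟨t,t⟩⟩⟩⟩,⟨e,⟨e,e⟩⟩⟩.
At [q [n [S Z]]], [n [S Z]] : ⟨⟨t,⟨e,⟨t,⟨t,t⟩⟩⟩⟩,⟨e,⟨e,e⟩⟩⟩ takes q : ⟨t,⟨e,⟨t,⟨t,t⟩⟩⟩⟩, giving ⟨e,⟨e,e⟩⟩.
At [[q [n [S Z]]] f], f : ⟨⟨e,⟨e,e⟩⟩,⟨e,e⟩⟩ takes [q [n [S Z]]] : ⟨e,⟨e,e⟩⟩, giving ⟨e,e⟩.
At [U [[q [n [S Z]]] f]], [[q [n [S Z]]] f] : ⟨e,e⟩ takes U : e, giving e.

e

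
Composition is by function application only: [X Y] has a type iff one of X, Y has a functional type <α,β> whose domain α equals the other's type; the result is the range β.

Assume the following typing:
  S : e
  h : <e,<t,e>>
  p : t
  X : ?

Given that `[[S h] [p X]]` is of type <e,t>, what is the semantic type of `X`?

At [[S h] [p X]] (required: <e,t>): [S h] is <t,e>, which is not a function with range <e,t>; hence [p X] is the functor — type <<t,e>,<e,t>>.
At [p X] (required: <<t,e>,<e,t>>): p is t, which is not a function with range <<t,e>,<e,t>>; hence X is the functor — type <t,<<t,e>,<e,t>>>.

<t,<<t,e>,<e,t>>>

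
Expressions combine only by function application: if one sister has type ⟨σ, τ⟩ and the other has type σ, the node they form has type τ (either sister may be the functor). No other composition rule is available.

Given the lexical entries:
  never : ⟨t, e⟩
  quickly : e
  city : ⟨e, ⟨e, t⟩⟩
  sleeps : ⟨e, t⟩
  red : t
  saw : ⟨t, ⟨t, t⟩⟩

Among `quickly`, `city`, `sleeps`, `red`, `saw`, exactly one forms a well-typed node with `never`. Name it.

red

quickly : e — does not combine with never.
city : ⟨e, ⟨e, t⟩⟩ — does not combine with never.
sleeps : ⟨e, t⟩ — does not combine with never.
red — combines: never : ⟨t, e⟩ takes red : t as argument, giving e.
saw : ⟨t, ⟨t, t⟩⟩ — does not combine with never.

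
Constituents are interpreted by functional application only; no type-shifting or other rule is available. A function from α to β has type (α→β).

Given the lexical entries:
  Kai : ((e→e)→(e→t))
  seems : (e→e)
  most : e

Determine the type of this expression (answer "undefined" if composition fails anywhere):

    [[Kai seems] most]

t

[Kai seems]: Kai is ((e→e)→(e→t)), seems is (e→e); result (e→t).
[[Kai seems] most]: [Kai seems] is (e→t), most is e; result t.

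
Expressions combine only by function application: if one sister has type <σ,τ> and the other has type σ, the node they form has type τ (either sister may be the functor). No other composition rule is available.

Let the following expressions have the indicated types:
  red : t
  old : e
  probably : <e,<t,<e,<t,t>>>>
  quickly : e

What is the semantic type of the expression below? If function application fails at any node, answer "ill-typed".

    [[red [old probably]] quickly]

[old probably]: probably is <e,<t,<e,<t,t>>>>, old is e; result <t,<e,<t,t>>>.
[red [old probably]]: [old probably] is <t,<e,<t,t>>>, red is t; result <e,<t,t>>.
[[red [old probably]] quickly]: [red [old probably]] is <e,<t,t>>, quickly is e; result <t,t>.

<t,t>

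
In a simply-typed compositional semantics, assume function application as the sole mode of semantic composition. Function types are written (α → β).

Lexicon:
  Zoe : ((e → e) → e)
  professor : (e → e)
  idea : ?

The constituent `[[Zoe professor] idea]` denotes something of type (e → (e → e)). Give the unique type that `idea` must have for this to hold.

For [[Zoe professor] idea] to have type (e → (e → e)) with [Zoe professor] of type e, idea must be the function: idea : (e → (e → (e → e))).

(e → (e → (e → e)))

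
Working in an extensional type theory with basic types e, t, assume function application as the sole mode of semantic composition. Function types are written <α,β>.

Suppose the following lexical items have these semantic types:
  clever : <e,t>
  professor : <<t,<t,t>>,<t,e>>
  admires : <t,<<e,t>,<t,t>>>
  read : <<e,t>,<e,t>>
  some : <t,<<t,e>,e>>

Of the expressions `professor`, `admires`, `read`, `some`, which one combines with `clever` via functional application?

read

professor : <<t,<t,t>>,<t,e>> — clever needs e; professor needs <t,<t,t>>; neither fits.
admires : <t,<<e,t>,<t,t>>> — clever needs e; admires needs t; neither fits.
read — combines: read : <<e,t>,<e,t>> takes clever : <e,t> as argument, giving <e,t>.
some : <t,<<t,e>,e>> — clever needs e; some needs t; neither fits.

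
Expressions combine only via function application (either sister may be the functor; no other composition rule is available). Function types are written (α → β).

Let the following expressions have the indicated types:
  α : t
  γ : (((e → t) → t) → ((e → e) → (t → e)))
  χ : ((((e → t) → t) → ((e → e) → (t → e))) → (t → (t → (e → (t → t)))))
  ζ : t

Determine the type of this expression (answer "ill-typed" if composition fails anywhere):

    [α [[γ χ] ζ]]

(e → (t → t))

[γ χ]: functor χ : ((((e → t) → t) → ((e → e) → (t → e))) → (t → (t → (e → (t → t))))), argument γ : (((e → t) → t) → ((e → e) → (t → e))); result (t → (t → (e → (t → t)))).
[[γ χ] ζ]: functor [γ χ] : (t → (t → (e → (t → t)))), argument ζ : t; result (t → (e → (t → t))).
[α [[γ χ] ζ]]: functor [[γ χ] ζ] : (t → (e → (t → t))), argument α : t; result (e → (t → t)).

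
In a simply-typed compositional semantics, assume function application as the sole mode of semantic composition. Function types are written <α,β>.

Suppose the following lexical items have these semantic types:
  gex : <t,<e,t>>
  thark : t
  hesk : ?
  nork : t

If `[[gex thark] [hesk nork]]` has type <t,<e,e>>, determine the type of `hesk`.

<t,<<e,t>,<t,<e,e>>>>

At [[gex thark] [hesk nork]] (required: <t,<e,e>>): [gex thark] is <e,t>, which is not a function with range <t,<e,e>>; hence [hesk nork] is the functor — type <<e,t>,<t,<e,e>>>.
At [hesk nork] (required: <<e,t>,<t,<e,e>>>): nork is t, which is not a function with range <<e,t>,<t,<e,e>>>; hence hesk is the functor — type <t,<<e,t>,<t,<e,e>>>>.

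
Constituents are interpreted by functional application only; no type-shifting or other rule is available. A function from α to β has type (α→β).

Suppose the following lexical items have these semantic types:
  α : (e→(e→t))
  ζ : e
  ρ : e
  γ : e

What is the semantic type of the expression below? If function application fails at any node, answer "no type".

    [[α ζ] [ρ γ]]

At [α ζ], α : (e→(e→t)) takes ζ : e, giving (e→t).
[ρ γ]: e and e cannot combine by function application — type clash.

no type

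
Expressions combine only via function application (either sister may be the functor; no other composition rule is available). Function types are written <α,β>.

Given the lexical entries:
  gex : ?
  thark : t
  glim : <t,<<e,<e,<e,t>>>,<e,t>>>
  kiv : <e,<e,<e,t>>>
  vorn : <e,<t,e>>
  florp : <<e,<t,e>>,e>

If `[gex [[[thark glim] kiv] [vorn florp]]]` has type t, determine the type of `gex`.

<t,t>

For [gex [[[thark glim] kiv] [vorn florp]]] to have type t with [[[thark glim] kiv] [vorn florp]] of type t, gex must be the function: gex : <t,t>.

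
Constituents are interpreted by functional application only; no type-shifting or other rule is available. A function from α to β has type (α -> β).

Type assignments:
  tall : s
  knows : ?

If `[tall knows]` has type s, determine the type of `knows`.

At [tall knows] (required: s): tall is s, which is not a function with range s; hence knows is the functor — type (s -> s).

(s -> s)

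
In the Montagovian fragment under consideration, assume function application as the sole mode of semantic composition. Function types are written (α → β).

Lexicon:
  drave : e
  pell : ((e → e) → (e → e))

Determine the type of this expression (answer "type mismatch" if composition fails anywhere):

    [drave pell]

[drave pell]: e and ((e → e) → (e → e)) cannot combine by function application — type clash.

type mismatch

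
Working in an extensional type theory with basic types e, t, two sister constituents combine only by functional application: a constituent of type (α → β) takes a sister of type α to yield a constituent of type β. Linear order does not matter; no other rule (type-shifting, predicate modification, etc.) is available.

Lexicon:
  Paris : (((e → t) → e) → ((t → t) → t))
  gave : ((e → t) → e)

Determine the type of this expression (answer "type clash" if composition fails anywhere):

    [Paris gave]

[Paris gave] — Paris of type (((e → t) → e) → ((t → t) → t)) combines with gave of type ((e → t) → e): type ((t → t) → t).

((t → t) → t)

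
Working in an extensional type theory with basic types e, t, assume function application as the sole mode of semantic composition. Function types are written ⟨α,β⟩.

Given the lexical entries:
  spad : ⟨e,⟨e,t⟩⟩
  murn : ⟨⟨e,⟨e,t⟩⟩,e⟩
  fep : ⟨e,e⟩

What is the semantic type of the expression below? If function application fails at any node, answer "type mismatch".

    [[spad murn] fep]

[spad murn]: ⟨⟨e,⟨e,t⟩⟩,e⟩ applied to ⟨e,⟨e,t⟩⟩ yields e.
[[spad murn] fep]: ⟨e,e⟩ applied to e yields e.

e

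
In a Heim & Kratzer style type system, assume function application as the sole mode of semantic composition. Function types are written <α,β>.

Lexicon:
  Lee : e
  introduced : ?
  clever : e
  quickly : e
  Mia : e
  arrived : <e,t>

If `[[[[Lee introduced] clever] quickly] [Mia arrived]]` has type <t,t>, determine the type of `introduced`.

<e,<e,<e,<t,<t,t>>>>>

At [[[[Lee introduced] clever] quickly] [Mia arrived]] (required: <t,t>): [Mia arrived] is t, which is not a function with range <t,t>; hence [[[Lee introduced] clever] quickly] is the functor — type <t,<t,t>>.
At [[[Lee introduced] clever] quickly] (required: <t,<t,t>>): quickly is e, which is not a function with range <t,<t,t>>; hence [[Lee introduced] clever] is the functor — type <e,<t,<t,t>>>.
At [[Lee introduced] clever] (required: <e,<t,<t,t>>>): clever is e, which is not a function with range <e,<t,<t,t>>>; hence [Lee introduced] is the functor — type <e,<e,<t,<t,t>>>>.
At [Lee introduced] (required: <e,<e,<t,<t,t>>>>): Lee is e, which is not a function with range <e,<e,<t,<t,t>>>>; hence introduced is the functor — type <e,<e,<e,<t,<t,t>>>>>.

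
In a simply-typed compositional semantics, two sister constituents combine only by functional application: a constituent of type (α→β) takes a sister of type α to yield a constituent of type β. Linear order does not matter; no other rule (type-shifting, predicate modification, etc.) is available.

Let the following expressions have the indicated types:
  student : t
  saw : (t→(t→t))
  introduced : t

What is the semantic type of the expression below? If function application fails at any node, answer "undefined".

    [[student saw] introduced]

At [student saw], saw : (t→(t→t)) takes student : t, giving (t→t).
At [[student saw] introduced], [student saw] : (t→t) takes introduced : t, giving t.

t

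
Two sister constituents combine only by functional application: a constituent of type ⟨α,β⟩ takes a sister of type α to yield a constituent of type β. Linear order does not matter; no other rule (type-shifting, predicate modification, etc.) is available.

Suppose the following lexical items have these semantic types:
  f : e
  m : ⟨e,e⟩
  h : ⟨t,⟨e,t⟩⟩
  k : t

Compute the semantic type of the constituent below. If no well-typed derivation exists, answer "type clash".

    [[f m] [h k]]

[f m]: m is ⟨e,e⟩, f is e; result e.
[h k]: h is ⟨t,⟨e,t⟩⟩, k is t; result ⟨e,t⟩.
[[f m] [h k]]: [h k] is ⟨e,t⟩, [f m] is e; result t.

t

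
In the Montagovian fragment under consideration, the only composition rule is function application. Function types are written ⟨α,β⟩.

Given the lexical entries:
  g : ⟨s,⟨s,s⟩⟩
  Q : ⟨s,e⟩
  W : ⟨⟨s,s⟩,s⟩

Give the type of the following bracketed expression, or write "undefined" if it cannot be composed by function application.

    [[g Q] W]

undefined

[g Q]: ⟨s,⟨s,s⟩⟩ and ⟨s,e⟩ cannot combine by function application — type clash.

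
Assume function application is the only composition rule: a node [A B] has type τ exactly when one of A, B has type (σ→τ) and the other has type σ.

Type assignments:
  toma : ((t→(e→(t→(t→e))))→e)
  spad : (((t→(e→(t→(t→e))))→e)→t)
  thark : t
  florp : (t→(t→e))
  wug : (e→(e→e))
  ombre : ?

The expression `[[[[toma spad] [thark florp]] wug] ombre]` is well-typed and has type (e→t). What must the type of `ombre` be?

For [[[[toma spad] [thark florp]] wug] ombre] to have type (e→t) with [[[toma spad] [thark florp]] wug] of type (e→e), ombre must be the function: ombre : ((e→e)→(e→t)).

((e→e)→(e→t))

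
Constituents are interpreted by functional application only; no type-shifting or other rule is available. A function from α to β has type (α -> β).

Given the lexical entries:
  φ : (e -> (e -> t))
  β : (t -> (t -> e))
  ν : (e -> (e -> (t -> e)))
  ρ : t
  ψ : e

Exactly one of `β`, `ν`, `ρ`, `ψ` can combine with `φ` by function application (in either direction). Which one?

β : (t -> (t -> e)) — no; φ wants e, and β wants t.
ν : (e -> (e -> (t -> e))) — no; φ wants e, and ν wants e.
ρ : t — no; φ wants e, and ρ wants nothing (atomic).
ψ — combines: φ : (e -> (e -> t)) takes ψ : e as argument, giving (e -> t).

ψ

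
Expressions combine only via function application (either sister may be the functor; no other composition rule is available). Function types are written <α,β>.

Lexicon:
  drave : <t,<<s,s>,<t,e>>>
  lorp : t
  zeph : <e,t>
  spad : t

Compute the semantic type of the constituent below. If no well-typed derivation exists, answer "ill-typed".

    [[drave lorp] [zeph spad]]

ill-typed

[drave lorp]: <t,<<s,s>,<t,e>>> applied to t yields <<s,s>,<t,e>>.
[zeph spad]: <e,t> and t cannot combine by function application — type clash.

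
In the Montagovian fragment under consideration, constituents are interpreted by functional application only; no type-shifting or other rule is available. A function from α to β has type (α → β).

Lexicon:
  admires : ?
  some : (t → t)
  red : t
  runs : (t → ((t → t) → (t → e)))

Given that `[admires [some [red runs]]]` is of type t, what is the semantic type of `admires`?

For [admires [some [red runs]]] to have type t with [some [red runs]] of type (t → e), admires must be the function: admires : ((t → e) → t).

((t → e) → t)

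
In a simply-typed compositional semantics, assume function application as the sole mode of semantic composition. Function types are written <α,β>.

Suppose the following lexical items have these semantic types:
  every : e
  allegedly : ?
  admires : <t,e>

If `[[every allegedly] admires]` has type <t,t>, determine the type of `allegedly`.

<e,<<t,e>,<t,t>>>

For [[every allegedly] admires] to have type <t,t> with admires of type <t,e>, [every allegedly] must be the function: [every allegedly] : <<t,e>,<t,t>>.
For [every allegedly] to have type <<t,e>,<t,t>> with every of type e, allegedly must be the function: allegedly : <e,<<t,e>,<t,t>>>.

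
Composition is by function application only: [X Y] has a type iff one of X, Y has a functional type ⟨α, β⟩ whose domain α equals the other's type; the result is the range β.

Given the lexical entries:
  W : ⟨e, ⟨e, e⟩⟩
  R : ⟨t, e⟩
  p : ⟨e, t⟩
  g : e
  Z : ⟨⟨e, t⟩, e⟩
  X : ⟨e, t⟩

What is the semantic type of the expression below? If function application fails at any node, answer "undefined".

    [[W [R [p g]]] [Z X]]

e

[p g]: p is ⟨e, t⟩, g is e; result t.
[R [p g]]: R is ⟨t, e⟩, [p g] is t; result e.
[W [R [p g]]]: W is ⟨e, ⟨e, e⟩⟩, [R [p g]] is e; result ⟨e, e⟩.
[Z X]: Z is ⟨⟨e, t⟩, e⟩, X is ⟨e, t⟩; result e.
[[W [R [p g]]] [Z X]]: [W [R [p g]]] is ⟨e, e⟩, [Z X] is e; result e.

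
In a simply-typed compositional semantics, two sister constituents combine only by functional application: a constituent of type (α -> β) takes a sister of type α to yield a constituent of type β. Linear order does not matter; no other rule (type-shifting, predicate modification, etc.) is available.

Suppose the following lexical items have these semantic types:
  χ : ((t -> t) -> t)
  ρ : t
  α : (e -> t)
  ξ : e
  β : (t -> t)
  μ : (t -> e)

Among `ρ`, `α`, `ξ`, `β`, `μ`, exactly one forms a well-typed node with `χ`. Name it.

β

ρ : t — neither side's domain matches the other.
α : (e -> t) — neither side's domain matches the other.
ξ : e — neither side's domain matches the other.
β — combines: χ : ((t -> t) -> t) takes β : (t -> t) as argument, giving t.
μ : (t -> e) — neither side's domain matches the other.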